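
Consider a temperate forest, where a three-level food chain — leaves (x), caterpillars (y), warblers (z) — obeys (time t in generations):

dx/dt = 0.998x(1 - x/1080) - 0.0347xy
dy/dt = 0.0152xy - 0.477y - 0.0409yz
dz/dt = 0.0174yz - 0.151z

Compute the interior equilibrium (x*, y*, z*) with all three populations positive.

x* ≈ 754, y* ≈ 8.68, z* ≈ 269

From dz/dt = 0: 0.0174y* = 0.151, so y* = 8.68.
From dx/dt = 0: 0.998(1 - x*/1080) = 0.0347·8.68, giving x* = 1080·(1 - 0.302) = 754.
From dy/dt = 0: 0.0152·754 - 0.477 = 0.0409z*, so z* = 11/0.0409 = 269.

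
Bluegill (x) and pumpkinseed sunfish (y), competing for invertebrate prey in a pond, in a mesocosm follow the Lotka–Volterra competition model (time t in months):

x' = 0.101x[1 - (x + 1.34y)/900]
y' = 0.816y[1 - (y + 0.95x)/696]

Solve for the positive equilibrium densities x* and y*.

x* ≈ 120, y* ≈ 582

Setting both brackets to zero gives the nullclines x + 1.34y = 900 and 0.95x + y = 696.
Substituting y = 696 - 0.95x into the first: x(1 - 1.34·0.95) = 900 - 1.34·696.
So x* = -32.6/-0.273 = 120, and then y* = 696 - 0.95·120 = 582.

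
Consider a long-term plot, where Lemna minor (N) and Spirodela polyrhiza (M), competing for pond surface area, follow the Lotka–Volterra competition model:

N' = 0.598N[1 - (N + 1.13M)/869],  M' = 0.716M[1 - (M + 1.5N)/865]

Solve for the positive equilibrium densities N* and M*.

N* ≈ 156, M* ≈ 631

Setting both brackets to zero gives the nullclines N + 1.13M = 869 and 1.5N + M = 865.
Substituting M = 865 - 1.5N into the first: N(1 - 1.13·1.5) = 869 - 1.13·865.
So N* = -108/-0.695 = 156, and then M* = 865 - 1.5·156 = 631.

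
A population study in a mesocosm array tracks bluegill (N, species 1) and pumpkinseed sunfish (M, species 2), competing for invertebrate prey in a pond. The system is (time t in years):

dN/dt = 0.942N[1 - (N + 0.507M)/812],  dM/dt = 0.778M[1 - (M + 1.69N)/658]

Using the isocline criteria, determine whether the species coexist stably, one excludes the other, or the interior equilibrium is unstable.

Compare the nullcline intercepts: K1/α12 = 812/0.507 = 1600 > K2 = 658; K2/α21 = 658/1.69 = 389 < K1 = 812.
Since the inequalities point opposite ways, species 1 can invade but species 2 cannot.

species 1 excludes species 2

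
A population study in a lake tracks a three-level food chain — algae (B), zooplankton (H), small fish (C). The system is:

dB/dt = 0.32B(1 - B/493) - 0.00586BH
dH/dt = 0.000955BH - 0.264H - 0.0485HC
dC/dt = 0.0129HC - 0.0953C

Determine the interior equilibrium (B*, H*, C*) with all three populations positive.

B* ≈ 426, H* ≈ 7.39, C* ≈ 2.95

From dC/dt = 0: 0.0129H* = 0.0953, so H* = 7.39.
From dB/dt = 0: 0.32(1 - B*/493) = 0.00586·7.39, giving B* = 493·(1 - 0.135) = 426.
From dH/dt = 0: 0.000955·426 - 0.264 = 0.0485C*, so C* = 0.143/0.0485 = 2.95.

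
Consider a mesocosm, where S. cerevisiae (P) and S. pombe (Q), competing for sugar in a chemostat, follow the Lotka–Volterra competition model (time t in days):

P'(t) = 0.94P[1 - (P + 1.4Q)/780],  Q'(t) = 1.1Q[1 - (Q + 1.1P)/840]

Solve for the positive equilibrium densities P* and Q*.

P* ≈ 733, Q* ≈ 33.3

Setting both brackets to zero gives the nullclines P + 1.4Q = 780 and 1.1P + Q = 840.
Substituting Q = 840 - 1.1P into the first: P(1 - 1.4·1.1) = 780 - 1.4·840.
So P* = -396/-0.54 = 733, and then Q* = 840 - 1.1·733 = 33.3.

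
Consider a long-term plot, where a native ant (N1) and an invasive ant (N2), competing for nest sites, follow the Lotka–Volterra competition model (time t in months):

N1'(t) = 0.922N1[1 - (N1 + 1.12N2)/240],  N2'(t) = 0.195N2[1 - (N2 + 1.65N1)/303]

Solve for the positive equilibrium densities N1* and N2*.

N1* ≈ 117, N2* ≈ 110

Setting both brackets to zero gives the nullclines N1 + 1.12N2 = 240 and 1.65N1 + N2 = 303.
Substituting N2 = 303 - 1.65N1 into the first: N1(1 - 1.12·1.65) = 240 - 1.12·303.
So N1* = -99.4/-0.848 = 117, and then N2* = 303 - 1.65·117 = 110.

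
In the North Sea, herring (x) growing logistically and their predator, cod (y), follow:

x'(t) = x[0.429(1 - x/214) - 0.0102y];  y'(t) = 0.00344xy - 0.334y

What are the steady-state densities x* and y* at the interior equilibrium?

x* ≈ 97.1, y* ≈ 23

From dy/dt = 0 with y > 0: 0.00344x* = 0.334, so x* = 97.1.
Substitute into dx/dt = 0: 0.429(1 - 97.1/214) = 0.0102y*.
The bracket is 0.546, giving y* = 0.234/0.0102 = 23.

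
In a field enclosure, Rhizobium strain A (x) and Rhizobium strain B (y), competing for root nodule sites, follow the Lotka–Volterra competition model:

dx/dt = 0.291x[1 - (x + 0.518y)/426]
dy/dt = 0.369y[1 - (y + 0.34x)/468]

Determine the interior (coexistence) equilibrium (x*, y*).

x* ≈ 223, y* ≈ 392

Setting both brackets to zero gives the nullclines x + 0.518y = 426 and 0.34x + y = 468.
Substituting y = 468 - 0.34x into the first: x(1 - 0.518·0.34) = 426 - 0.518·468.
So x* = 184/0.824 = 223, and then y* = 468 - 0.34·223 = 392.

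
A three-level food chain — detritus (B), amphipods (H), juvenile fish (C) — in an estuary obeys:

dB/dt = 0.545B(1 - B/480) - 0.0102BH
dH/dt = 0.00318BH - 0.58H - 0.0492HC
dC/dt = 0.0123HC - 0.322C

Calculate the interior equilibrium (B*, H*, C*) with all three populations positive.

B* ≈ 245, H* ≈ 26.2, C* ≈ 4.04

From dC/dt = 0: 0.0123H* = 0.322, so H* = 26.2.
From dB/dt = 0: 0.545(1 - B*/480) = 0.0102·26.2, giving B* = 480·(1 - 0.49) = 245.
From dH/dt = 0: 0.00318·245 - 0.58 = 0.0492C*, so C* = 0.199/0.0492 = 4.04.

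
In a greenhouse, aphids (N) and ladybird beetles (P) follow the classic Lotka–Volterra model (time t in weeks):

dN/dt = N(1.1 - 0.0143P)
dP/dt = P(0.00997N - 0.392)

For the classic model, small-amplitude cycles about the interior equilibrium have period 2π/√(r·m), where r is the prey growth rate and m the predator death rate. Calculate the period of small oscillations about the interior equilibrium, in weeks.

T ≈ 9.57 weeks

Here r = 1.1 and m = 0.392, so r·m = 0.431.
ω = √0.431 = 0.657 per week, hence T = 2π/ω ≈ 9.57 weeks.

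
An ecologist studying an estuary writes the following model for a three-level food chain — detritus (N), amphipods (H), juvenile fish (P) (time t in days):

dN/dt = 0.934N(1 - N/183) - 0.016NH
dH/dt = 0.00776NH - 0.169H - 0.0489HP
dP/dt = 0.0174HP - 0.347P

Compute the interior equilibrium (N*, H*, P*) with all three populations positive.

N* ≈ 120, H* ≈ 19.9, P* ≈ 15.7

From dP/dt = 0: 0.0174H* = 0.347, so H* = 19.9.
From dN/dt = 0: 0.934(1 - N*/183) = 0.016·19.9, giving N* = 183·(1 - 0.342) = 120.
From dH/dt = 0: 0.00776·120 - 0.169 = 0.0489P*, so P* = 0.766/0.0489 = 15.7.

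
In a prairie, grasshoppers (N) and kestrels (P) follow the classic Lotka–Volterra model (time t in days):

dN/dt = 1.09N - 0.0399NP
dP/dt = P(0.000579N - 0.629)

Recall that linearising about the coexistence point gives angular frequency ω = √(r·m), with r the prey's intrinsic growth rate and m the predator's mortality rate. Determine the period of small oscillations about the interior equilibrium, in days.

T ≈ 7.59 days

Here r = 1.09 and m = 0.629, so r·m = 0.686.
ω = √0.686 = 0.828 per day, hence T = 2π/ω ≈ 7.59 days.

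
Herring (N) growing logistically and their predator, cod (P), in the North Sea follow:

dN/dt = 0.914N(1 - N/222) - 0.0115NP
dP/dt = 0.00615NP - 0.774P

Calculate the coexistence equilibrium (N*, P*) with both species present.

N* ≈ 126, P* ≈ 34.4

From dP/dt = 0 with P > 0: 0.00615N* = 0.774, so N* = 126.
Substitute into dN/dt = 0: 0.914(1 - 126/222) = 0.0115P*.
The bracket is 0.433, giving P* = 0.396/0.0115 = 34.4.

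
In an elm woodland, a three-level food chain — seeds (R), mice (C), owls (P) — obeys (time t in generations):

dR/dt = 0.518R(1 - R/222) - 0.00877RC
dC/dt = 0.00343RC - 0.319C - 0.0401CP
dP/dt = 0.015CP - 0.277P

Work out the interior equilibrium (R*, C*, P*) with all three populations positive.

R* ≈ 153, C* ≈ 18.5, P* ≈ 5.1

From dP/dt = 0: 0.015C* = 0.277, so C* = 18.5.
From dR/dt = 0: 0.518(1 - R*/222) = 0.00877·18.5, giving R* = 222·(1 - 0.313) = 153.
From dC/dt = 0: 0.00343·153 - 0.319 = 0.0401P*, so P* = 0.204/0.0401 = 5.1.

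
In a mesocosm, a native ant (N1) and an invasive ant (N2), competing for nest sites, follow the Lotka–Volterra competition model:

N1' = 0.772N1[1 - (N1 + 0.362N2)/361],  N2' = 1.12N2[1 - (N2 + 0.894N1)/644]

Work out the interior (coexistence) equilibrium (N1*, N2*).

Setting both brackets to zero gives the nullclines N1 + 0.362N2 = 361 and 0.894N1 + N2 = 644.
Substituting N2 = 644 - 0.894N1 into the first: N1(1 - 0.362·0.894) = 361 - 0.362·644.
So N1* = 128/0.676 = 189, and then N2* = 644 - 0.894·189 = 475.

N1* ≈ 189, N2* ≈ 475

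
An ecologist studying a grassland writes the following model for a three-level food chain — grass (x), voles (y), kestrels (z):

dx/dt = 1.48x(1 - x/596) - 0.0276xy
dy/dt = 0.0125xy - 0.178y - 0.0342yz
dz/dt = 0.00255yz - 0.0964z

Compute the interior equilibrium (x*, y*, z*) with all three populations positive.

x* ≈ 176, y* ≈ 37.8, z* ≈ 59.1

From dz/dt = 0: 0.00255y* = 0.0964, so y* = 37.8.
From dx/dt = 0: 1.48(1 - x*/596) = 0.0276·37.8, giving x* = 596·(1 - 0.705) = 176.
From dy/dt = 0: 0.0125·176 - 0.178 = 0.0342z*, so z* = 2.02/0.0342 = 59.1.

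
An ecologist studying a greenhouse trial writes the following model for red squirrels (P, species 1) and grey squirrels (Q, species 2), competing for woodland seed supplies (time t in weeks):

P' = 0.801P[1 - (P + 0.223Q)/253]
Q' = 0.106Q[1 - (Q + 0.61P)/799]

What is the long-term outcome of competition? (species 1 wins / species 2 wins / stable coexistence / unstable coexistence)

Compare the nullcline intercepts: K1/α12 = 253/0.223 = 1130 > K2 = 799; K2/α21 = 799/0.61 = 1310 > K1 = 253.
Since both inequalities hold, each species can invade when rare, so the interior equilibrium is stable.

stable coexistence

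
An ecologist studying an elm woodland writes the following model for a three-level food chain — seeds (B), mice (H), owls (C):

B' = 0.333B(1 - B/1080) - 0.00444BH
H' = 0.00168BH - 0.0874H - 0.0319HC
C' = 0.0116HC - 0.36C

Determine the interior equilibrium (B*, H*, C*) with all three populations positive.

B* ≈ 633, H* ≈ 31, C* ≈ 30.6

From dC/dt = 0: 0.0116H* = 0.36, so H* = 31.
From dB/dt = 0: 0.333(1 - B*/1080) = 0.00444·31, giving B* = 1080·(1 - 0.414) = 633.
From dH/dt = 0: 0.00168·633 - 0.0874 = 0.0319C*, so C* = 0.976/0.0319 = 30.6.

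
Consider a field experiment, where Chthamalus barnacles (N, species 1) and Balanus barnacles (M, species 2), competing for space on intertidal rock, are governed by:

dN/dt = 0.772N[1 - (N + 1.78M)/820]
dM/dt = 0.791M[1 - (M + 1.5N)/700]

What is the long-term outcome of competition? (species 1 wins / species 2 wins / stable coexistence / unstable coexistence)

unstable coexistence (outcome depends on initial conditions)

Compare the nullcline intercepts: K1/α12 = 820/1.78 = 461 < K2 = 700; K2/α21 = 700/1.5 = 467 < K1 = 820.
Since both are reversed, neither can invade when rare; the interior point is a saddle.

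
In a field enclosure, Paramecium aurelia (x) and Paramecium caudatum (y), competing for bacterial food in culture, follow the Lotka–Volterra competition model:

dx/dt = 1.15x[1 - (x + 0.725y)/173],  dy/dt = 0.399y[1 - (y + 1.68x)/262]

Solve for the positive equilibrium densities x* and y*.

Setting both brackets to zero gives the nullclines x + 0.725y = 173 and 1.68x + y = 262.
Substituting y = 262 - 1.68x into the first: x(1 - 0.725·1.68) = 173 - 0.725·262.
So x* = -16.9/-0.218 = 77.8, and then y* = 262 - 1.68·77.8 = 131.

x* ≈ 77.8, y* ≈ 131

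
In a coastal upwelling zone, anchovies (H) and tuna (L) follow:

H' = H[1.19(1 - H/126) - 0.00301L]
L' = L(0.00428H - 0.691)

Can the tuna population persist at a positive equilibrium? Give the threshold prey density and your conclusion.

Threshold H = 161; K < 161, so no, the predator goes extinct.

The predator equation gives dL/dt > 0 only when H > 0.691/0.00428 = 161.
Without the predator, H → K = 126. Since 126 < 161, the predator cannot invade.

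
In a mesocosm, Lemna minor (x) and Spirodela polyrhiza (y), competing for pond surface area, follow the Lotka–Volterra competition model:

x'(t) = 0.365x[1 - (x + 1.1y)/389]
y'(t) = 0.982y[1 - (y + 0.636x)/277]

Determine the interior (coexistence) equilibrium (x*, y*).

x* ≈ 281, y* ≈ 98.5

Setting both brackets to zero gives the nullclines x + 1.1y = 389 and 0.636x + y = 277.
Substituting y = 277 - 0.636x into the first: x(1 - 1.1·0.636) = 389 - 1.1·277.
So x* = 84.3/0.3 = 281, and then y* = 277 - 0.636·281 = 98.5.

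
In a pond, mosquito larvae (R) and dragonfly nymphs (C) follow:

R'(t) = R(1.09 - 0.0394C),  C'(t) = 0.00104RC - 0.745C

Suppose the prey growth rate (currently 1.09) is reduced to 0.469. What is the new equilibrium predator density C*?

C* ≈ 11.9

At the interior fixed point, setting dR/dt = 0 with R > 0 fixes C* = (prey growth rate)/(RC coefficient) — independent of the other coefficients.
With the change, C* = 0.469/0.0394 = 11.9; it falls from 27.7.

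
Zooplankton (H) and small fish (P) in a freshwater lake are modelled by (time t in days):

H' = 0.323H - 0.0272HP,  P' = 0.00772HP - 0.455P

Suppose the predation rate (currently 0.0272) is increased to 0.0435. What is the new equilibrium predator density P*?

P* ≈ 7.43

At the interior fixed point, setting dH/dt = 0 with H > 0 fixes P* = (prey growth rate)/(HP coefficient) — independent of the other coefficients.
With the change, P* = 0.323/0.0435 = 7.43; it falls from 11.9.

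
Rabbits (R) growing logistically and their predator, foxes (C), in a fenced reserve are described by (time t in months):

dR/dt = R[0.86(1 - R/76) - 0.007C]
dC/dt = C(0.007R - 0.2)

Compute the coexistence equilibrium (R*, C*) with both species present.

R* ≈ 28.6, C* ≈ 76.7

From dC/dt = 0 with C > 0: 0.007R* = 0.2, so R* = 28.6.
Substitute into dR/dt = 0: 0.86(1 - 28.6/76) = 0.007C*.
The bracket is 0.624, giving C* = 0.537/0.007 = 76.7.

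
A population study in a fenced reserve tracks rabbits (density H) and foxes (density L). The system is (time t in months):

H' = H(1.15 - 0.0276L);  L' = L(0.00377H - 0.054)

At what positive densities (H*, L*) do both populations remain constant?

H* ≈ 14.3, L* ≈ 41.7

Set dL/dt = 0 with L > 0: 0.00377H - 0.054 = 0, so H* = 0.054/0.00377 = 14.3.
Set dH/dt = 0 with H > 0: 1.15 - 0.0276L = 0, so L* = 1.15/0.0276 = 41.7.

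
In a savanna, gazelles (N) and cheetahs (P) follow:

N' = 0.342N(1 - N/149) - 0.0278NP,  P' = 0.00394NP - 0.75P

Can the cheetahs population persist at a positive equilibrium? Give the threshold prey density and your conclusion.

Threshold N = 190; K < 190, so no, the predator goes extinct.

The predator equation gives dP/dt > 0 only when N > 0.75/0.00394 = 190.
Without the predator, N → K = 149. Since 149 < 190, the predator cannot invade.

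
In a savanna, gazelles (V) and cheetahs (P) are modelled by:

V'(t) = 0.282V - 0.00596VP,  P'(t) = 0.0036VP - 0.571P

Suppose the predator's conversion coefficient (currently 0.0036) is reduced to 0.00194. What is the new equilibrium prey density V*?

V* ≈ 294

At the interior fixed point, setting dP/dt = 0 with P > 0 fixes V* = (predator death rate)/(VP coefficient) — independent of the other coefficients.
With the change, V* = 0.571/0.00194 = 294; it rises from 159.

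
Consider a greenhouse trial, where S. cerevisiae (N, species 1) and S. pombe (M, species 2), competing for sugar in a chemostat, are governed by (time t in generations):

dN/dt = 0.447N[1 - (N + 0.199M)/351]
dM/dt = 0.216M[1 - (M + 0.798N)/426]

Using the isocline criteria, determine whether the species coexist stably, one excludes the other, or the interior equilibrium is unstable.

Compare the nullcline intercepts: K1/α12 = 351/0.199 = 1760 > K2 = 426; K2/α21 = 426/0.798 = 534 > K1 = 351.
Since both inequalities hold, each species can invade when rare, so the interior equilibrium is stable.

stable coexistence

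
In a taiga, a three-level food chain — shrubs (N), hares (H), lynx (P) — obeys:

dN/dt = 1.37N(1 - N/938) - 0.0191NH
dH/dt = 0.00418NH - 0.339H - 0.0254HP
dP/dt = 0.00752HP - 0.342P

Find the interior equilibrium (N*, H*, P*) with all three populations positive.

From dP/dt = 0: 0.00752H* = 0.342, so H* = 45.5.
From dN/dt = 0: 1.37(1 - N*/938) = 0.0191·45.5, giving N* = 938·(1 - 0.634) = 343.
From dH/dt = 0: 0.00418·343 - 0.339 = 0.0254P*, so P* = 1.1/0.0254 = 43.1.

N* ≈ 343, H* ≈ 45.5, P* ≈ 43.1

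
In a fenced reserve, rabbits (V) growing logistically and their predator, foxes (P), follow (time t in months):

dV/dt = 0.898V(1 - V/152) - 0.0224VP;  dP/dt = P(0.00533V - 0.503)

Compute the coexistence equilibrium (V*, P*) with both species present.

V* ≈ 94.4, P* ≈ 15.2

From dP/dt = 0 with P > 0: 0.00533V* = 0.503, so V* = 94.4.
Substitute into dV/dt = 0: 0.898(1 - 94.4/152) = 0.0224P*.
The bracket is 0.379, giving P* = 0.34/0.0224 = 15.2.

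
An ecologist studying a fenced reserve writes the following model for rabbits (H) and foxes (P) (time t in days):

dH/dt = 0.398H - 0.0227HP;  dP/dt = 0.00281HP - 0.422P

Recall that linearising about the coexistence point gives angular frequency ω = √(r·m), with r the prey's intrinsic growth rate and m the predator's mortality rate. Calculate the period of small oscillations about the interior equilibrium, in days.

Here r = 0.398 and m = 0.422, so r·m = 0.168.
ω = √0.168 = 0.41 per day, hence T = 2π/ω ≈ 15.3 days.

T ≈ 15.3 days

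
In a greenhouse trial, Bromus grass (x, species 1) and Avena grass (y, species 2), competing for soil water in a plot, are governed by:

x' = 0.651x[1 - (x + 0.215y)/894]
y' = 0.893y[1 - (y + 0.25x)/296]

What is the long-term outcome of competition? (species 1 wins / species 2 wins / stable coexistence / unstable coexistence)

stable coexistence

Compare the nullcline intercepts: K1/α12 = 894/0.215 = 4160 > K2 = 296; K2/α21 = 296/0.25 = 1180 > K1 = 894.
Since both inequalities hold, each species can invade when rare, so the interior equilibrium is stable.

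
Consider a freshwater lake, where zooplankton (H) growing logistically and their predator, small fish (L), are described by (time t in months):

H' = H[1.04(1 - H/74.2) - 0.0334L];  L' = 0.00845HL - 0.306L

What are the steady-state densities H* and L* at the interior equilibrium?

H* ≈ 36.2, L* ≈ 15.9

From dL/dt = 0 with L > 0: 0.00845H* = 0.306, so H* = 36.2.
Substitute into dH/dt = 0: 1.04(1 - 36.2/74.2) = 0.0334L*.
The bracket is 0.512, giving L* = 0.532/0.0334 = 15.9.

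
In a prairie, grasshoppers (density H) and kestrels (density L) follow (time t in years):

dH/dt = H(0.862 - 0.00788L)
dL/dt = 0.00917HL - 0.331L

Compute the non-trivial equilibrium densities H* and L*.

Set dL/dt = 0 with L > 0: 0.00917H - 0.331 = 0, so H* = 0.331/0.00917 = 36.1.
Set dH/dt = 0 with H > 0: 0.862 - 0.00788L = 0, so L* = 0.862/0.00788 = 109.

H* ≈ 36.1, L* ≈ 109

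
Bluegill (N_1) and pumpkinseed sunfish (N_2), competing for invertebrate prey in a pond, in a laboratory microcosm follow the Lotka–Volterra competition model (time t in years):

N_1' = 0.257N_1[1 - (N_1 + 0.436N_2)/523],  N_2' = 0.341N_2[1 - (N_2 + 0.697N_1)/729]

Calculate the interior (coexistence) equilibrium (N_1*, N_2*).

Setting both brackets to zero gives the nullclines N_1 + 0.436N_2 = 523 and 0.697N_1 + N_2 = 729.
Substituting N_2 = 729 - 0.697N_1 into the first: N_1(1 - 0.436·0.697) = 523 - 0.436·729.
So N_1* = 205/0.696 = 295, and then N_2* = 729 - 0.697·295 = 524.

N_1* ≈ 295, N_2* ≈ 524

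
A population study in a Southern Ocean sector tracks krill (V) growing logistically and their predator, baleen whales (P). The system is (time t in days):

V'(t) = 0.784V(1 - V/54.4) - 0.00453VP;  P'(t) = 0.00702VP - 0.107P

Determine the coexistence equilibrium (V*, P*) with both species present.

V* ≈ 15.2, P* ≈ 125

From dP/dt = 0 with P > 0: 0.00702V* = 0.107, so V* = 15.2.
Substitute into dV/dt = 0: 0.784(1 - 15.2/54.4) = 0.00453P*.
The bracket is 0.72, giving P* = 0.564/0.00453 = 125.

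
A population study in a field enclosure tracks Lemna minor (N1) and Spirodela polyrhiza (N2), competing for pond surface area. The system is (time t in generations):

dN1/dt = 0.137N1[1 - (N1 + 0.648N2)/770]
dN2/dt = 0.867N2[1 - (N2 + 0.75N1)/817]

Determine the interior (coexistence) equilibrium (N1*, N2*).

N1* ≈ 468, N2* ≈ 466

Setting both brackets to zero gives the nullclines N1 + 0.648N2 = 770 and 0.75N1 + N2 = 817.
Substituting N2 = 817 - 0.75N1 into the first: N1(1 - 0.648·0.75) = 770 - 0.648·817.
So N1* = 241/0.514 = 468, and then N2* = 817 - 0.75·468 = 466.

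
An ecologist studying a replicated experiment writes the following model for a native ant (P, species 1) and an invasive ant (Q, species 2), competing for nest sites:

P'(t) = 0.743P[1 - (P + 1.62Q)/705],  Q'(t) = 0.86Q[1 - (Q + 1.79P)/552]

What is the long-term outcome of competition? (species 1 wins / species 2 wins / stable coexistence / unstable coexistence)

Compare the nullcline intercepts: K1/α12 = 705/1.62 = 435 < K2 = 552; K2/α21 = 552/1.79 = 308 < K1 = 705.
Since both are reversed, neither can invade when rare; the interior point is a saddle.

unstable coexistence (outcome depends on initial conditions)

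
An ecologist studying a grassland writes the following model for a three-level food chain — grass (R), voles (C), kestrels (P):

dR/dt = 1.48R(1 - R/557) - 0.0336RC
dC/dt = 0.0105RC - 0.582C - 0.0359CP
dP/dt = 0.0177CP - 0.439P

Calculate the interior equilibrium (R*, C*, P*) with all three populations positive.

From dP/dt = 0: 0.0177C* = 0.439, so C* = 24.8.
From dR/dt = 0: 1.48(1 - R*/557) = 0.0336·24.8, giving R* = 557·(1 - 0.563) = 243.
From dC/dt = 0: 0.0105·243 - 0.582 = 0.0359P*, so P* = 1.97/0.0359 = 55.

R* ≈ 243, C* ≈ 24.8, P* ≈ 55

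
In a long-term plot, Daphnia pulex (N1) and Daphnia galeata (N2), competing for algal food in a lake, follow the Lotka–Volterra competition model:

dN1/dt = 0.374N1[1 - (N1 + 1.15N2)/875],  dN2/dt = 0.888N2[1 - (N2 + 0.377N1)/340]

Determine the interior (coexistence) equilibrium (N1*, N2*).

N1* ≈ 854, N2* ≈ 17.9

Setting both brackets to zero gives the nullclines N1 + 1.15N2 = 875 and 0.377N1 + N2 = 340.
Substituting N2 = 340 - 0.377N1 into the first: N1(1 - 1.15·0.377) = 875 - 1.15·340.
So N1* = 484/0.566 = 854, and then N2* = 340 - 0.377·854 = 17.9.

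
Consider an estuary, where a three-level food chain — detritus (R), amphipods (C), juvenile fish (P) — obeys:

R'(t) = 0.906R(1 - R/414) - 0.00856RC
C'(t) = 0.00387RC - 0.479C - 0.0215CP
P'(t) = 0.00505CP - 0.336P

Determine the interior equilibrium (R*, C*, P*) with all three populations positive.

R* ≈ 154, C* ≈ 66.5, P* ≈ 5.4

From dP/dt = 0: 0.00505C* = 0.336, so C* = 66.5.
From dR/dt = 0: 0.906(1 - R*/414) = 0.00856·66.5, giving R* = 414·(1 - 0.629) = 154.
From dC/dt = 0: 0.00387·154 - 0.479 = 0.0215P*, so P* = 0.116/0.0215 = 5.4.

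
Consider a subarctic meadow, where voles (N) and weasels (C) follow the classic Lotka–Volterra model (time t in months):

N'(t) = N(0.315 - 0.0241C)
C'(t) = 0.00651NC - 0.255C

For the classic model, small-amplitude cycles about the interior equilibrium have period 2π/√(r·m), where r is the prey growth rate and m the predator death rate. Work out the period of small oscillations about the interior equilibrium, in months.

Here r = 0.315 and m = 0.255, so r·m = 0.0803.
ω = √0.0803 = 0.283 per month, hence T = 2π/ω ≈ 22.2 months.

T ≈ 22.2 months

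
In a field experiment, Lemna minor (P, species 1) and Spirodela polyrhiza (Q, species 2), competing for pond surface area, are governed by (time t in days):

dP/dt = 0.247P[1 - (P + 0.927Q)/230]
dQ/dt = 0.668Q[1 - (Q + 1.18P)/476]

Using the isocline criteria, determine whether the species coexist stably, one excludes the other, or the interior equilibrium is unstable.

Compare the nullcline intercepts: K1/α12 = 230/0.927 = 248 < K2 = 476; K2/α21 = 476/1.18 = 403 > K1 = 230.
Since the inequalities point opposite ways, species 2 can invade but species 1 cannot.

species 2 excludes species 1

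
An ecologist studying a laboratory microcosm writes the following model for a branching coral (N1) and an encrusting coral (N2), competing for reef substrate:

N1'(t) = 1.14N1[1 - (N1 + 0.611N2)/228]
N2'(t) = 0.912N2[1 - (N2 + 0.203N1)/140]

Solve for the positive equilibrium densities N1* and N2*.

Setting both brackets to zero gives the nullclines N1 + 0.611N2 = 228 and 0.203N1 + N2 = 140.
Substituting N2 = 140 - 0.203N1 into the first: N1(1 - 0.611·0.203) = 228 - 0.611·140.
So N1* = 142/0.876 = 163, and then N2* = 140 - 0.203·163 = 107.

N1* ≈ 163, N2* ≈ 107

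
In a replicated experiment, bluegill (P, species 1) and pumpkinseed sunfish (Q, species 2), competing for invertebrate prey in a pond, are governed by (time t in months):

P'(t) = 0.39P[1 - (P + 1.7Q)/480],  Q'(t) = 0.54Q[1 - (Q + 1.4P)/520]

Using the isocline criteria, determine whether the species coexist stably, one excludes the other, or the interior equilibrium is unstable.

unstable coexistence (outcome depends on initial conditions)

Compare the nullcline intercepts: K1/α12 = 480/1.7 = 282 < K2 = 520; K2/α21 = 520/1.4 = 371 < K1 = 480.
Since both are reversed, neither can invade when rare; the interior point is a saddle.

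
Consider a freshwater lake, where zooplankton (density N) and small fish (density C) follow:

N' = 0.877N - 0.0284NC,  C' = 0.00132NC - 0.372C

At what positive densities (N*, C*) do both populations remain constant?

N* ≈ 282, C* ≈ 30.9

Set dC/dt = 0 with C > 0: 0.00132N - 0.372 = 0, so N* = 0.372/0.00132 = 282.
Set dN/dt = 0 with N > 0: 0.877 - 0.0284C = 0, so C* = 0.877/0.0284 = 30.9.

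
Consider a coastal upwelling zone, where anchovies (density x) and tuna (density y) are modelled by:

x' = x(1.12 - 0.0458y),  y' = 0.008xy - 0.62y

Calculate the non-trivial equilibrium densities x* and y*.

Set dy/dt = 0 with y > 0: 0.008x - 0.62 = 0, so x* = 0.62/0.008 = 77.5.
Set dx/dt = 0 with x > 0: 1.12 - 0.0458y = 0, so y* = 1.12/0.0458 = 24.5.

x* ≈ 77.5, y* ≈ 24.5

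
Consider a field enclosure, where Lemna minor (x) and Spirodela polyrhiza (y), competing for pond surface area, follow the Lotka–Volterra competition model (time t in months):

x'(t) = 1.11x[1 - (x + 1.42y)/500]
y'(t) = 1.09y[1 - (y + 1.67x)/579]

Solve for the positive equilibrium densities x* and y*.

x* ≈ 235, y* ≈ 187

Setting both brackets to zero gives the nullclines x + 1.42y = 500 and 1.67x + y = 579.
Substituting y = 579 - 1.67x into the first: x(1 - 1.42·1.67) = 500 - 1.42·579.
So x* = -322/-1.37 = 235, and then y* = 579 - 1.67·235 = 187.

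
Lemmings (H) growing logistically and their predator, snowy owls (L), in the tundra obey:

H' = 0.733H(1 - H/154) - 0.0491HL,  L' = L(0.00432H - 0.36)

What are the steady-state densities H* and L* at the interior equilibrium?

From dL/dt = 0 with L > 0: 0.00432H* = 0.36, so H* = 83.3.
Substitute into dH/dt = 0: 0.733(1 - 83.3/154) = 0.0491L*.
The bracket is 0.459, giving L* = 0.336/0.0491 = 6.85.

H* ≈ 83.3, L* ≈ 6.85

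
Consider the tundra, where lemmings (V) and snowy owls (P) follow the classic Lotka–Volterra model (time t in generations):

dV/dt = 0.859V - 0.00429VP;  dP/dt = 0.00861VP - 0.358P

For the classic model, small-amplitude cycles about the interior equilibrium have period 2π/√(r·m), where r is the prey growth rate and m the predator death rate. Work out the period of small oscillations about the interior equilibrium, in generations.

Here r = 0.859 and m = 0.358, so r·m = 0.308.
ω = √0.308 = 0.555 per generation, hence T = 2π/ω ≈ 11.3 generations.

T ≈ 11.3 generations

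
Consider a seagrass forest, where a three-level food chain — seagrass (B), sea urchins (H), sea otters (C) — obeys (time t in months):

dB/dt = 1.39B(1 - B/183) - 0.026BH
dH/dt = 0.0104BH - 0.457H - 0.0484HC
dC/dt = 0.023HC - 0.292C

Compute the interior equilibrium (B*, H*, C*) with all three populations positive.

From dC/dt = 0: 0.023H* = 0.292, so H* = 12.7.
From dB/dt = 0: 1.39(1 - B*/183) = 0.026·12.7, giving B* = 183·(1 - 0.237) = 140.
From dH/dt = 0: 0.0104·140 - 0.457 = 0.0484C*, so C* = 0.994/0.0484 = 20.5.

B* ≈ 140, H* ≈ 12.7, C* ≈ 20.5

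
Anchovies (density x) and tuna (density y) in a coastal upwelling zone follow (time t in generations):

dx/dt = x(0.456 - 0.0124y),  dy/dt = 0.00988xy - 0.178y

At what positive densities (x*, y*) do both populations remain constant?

x* ≈ 18, y* ≈ 36.8

Set dy/dt = 0 with y > 0: 0.00988x - 0.178 = 0, so x* = 0.178/0.00988 = 18.
Set dx/dt = 0 with x > 0: 0.456 - 0.0124y = 0, so y* = 0.456/0.0124 = 36.8.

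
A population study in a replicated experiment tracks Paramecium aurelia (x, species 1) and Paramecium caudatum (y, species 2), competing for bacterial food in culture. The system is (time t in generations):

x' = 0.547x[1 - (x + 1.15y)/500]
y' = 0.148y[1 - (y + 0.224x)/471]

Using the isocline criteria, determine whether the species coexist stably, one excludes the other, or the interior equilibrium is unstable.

Compare the nullcline intercepts: K1/α12 = 500/1.15 = 435 < K2 = 471; K2/α21 = 471/0.224 = 2100 > K1 = 500.
Since the inequalities point opposite ways, species 2 can invade but species 1 cannot.

species 2 excludes species 1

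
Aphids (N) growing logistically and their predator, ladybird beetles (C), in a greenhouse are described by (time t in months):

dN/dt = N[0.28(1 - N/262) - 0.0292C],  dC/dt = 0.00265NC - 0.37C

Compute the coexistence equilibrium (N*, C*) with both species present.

From dC/dt = 0 with C > 0: 0.00265N* = 0.37, so N* = 140.
Substitute into dN/dt = 0: 0.28(1 - 140/262) = 0.0292C*.
The bracket is 0.467, giving C* = 0.131/0.0292 = 4.48.

N* ≈ 140, C* ≈ 4.48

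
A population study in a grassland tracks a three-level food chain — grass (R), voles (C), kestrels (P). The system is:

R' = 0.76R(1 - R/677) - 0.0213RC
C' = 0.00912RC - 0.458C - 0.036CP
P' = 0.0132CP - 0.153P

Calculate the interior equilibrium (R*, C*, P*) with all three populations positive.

R* ≈ 457, C* ≈ 11.6, P* ≈ 103

From dP/dt = 0: 0.0132C* = 0.153, so C* = 11.6.
From dR/dt = 0: 0.76(1 - R*/677) = 0.0213·11.6, giving R* = 677·(1 - 0.325) = 457.
From dC/dt = 0: 0.00912·457 - 0.458 = 0.036P*, so P* = 3.71/0.036 = 103.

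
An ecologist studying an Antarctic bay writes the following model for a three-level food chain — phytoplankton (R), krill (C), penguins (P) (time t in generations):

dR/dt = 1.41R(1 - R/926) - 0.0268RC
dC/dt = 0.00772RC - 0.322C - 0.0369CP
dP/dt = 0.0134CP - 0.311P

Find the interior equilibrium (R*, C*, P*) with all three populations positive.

R* ≈ 518, C* ≈ 23.2, P* ≈ 99.5

From dP/dt = 0: 0.0134C* = 0.311, so C* = 23.2.
From dR/dt = 0: 1.41(1 - R*/926) = 0.0268·23.2, giving R* = 926·(1 - 0.441) = 518.
From dC/dt = 0: 0.00772·518 - 0.322 = 0.0369P*, so P* = 3.67/0.0369 = 99.5.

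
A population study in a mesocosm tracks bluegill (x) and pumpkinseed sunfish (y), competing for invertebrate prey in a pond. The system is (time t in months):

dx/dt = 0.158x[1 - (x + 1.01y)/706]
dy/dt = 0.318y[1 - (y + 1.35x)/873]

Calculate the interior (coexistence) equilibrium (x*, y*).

x* ≈ 483, y* ≈ 220

Setting both brackets to zero gives the nullclines x + 1.01y = 706 and 1.35x + y = 873.
Substituting y = 873 - 1.35x into the first: x(1 - 1.01·1.35) = 706 - 1.01·873.
So x* = -176/-0.364 = 483, and then y* = 873 - 1.35·483 = 220.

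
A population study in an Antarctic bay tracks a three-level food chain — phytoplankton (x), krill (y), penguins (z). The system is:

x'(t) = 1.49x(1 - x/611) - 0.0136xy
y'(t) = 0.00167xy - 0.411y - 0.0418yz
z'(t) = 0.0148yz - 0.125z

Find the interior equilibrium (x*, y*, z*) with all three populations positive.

From dz/dt = 0: 0.0148y* = 0.125, so y* = 8.45.
From dx/dt = 0: 1.49(1 - x*/611) = 0.0136·8.45, giving x* = 611·(1 - 0.0771) = 564.
From dy/dt = 0: 0.00167·564 - 0.411 = 0.0418z*, so z* = 0.531/0.0418 = 12.7.

x* ≈ 564, y* ≈ 8.45, z* ≈ 12.7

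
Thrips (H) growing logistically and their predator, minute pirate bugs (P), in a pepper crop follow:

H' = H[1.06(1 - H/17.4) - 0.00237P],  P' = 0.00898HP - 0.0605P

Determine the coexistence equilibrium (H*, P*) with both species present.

From dP/dt = 0 with P > 0: 0.00898H* = 0.0605, so H* = 6.74.
Substitute into dH/dt = 0: 1.06(1 - 6.74/17.4) = 0.00237P*.
The bracket is 0.613, giving P* = 0.65/0.00237 = 274.

H* ≈ 6.74, P* ≈ 274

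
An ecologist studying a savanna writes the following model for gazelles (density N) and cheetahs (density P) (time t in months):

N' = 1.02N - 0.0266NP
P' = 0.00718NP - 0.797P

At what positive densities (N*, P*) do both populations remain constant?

Set dP/dt = 0 with P > 0: 0.00718N - 0.797 = 0, so N* = 0.797/0.00718 = 111.
Set dN/dt = 0 with N > 0: 1.02 - 0.0266P = 0, so P* = 1.02/0.0266 = 38.3.

N* ≈ 111, P* ≈ 38.3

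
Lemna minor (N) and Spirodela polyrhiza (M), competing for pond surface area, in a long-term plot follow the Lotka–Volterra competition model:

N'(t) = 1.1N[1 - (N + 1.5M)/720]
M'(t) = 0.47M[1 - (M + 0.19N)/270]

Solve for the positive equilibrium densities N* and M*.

N* ≈ 441, M* ≈ 186

Setting both brackets to zero gives the nullclines N + 1.5M = 720 and 0.19N + M = 270.
Substituting M = 270 - 0.19N into the first: N(1 - 1.5·0.19) = 720 - 1.5·270.
So N* = 315/0.715 = 441, and then M* = 270 - 0.19·441 = 186.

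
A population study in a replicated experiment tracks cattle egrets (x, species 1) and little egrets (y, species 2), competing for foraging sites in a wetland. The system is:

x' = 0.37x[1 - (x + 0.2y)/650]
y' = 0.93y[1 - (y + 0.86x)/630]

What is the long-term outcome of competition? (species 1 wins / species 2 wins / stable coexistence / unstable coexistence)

stable coexistence

Compare the nullcline intercepts: K1/α12 = 650/0.2 = 3250 > K2 = 630; K2/α21 = 630/0.86 = 733 > K1 = 650.
Since both inequalities hold, each species can invade when rare, so the interior equilibrium is stable.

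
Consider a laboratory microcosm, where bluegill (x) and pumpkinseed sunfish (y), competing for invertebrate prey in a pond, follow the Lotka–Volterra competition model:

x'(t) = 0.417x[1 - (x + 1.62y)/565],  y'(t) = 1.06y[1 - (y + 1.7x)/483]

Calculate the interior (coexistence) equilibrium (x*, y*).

x* ≈ 124, y* ≈ 272

Setting both brackets to zero gives the nullclines x + 1.62y = 565 and 1.7x + y = 483.
Substituting y = 483 - 1.7x into the first: x(1 - 1.62·1.7) = 565 - 1.62·483.
So x* = -217/-1.75 = 124, and then y* = 483 - 1.7·124 = 272.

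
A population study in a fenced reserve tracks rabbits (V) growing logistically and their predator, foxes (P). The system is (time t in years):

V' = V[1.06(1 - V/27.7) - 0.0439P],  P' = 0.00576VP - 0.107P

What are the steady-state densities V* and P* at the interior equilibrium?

From dP/dt = 0 with P > 0: 0.00576V* = 0.107, so V* = 18.6.
Substitute into dV/dt = 0: 1.06(1 - 18.6/27.7) = 0.0439P*.
The bracket is 0.329, giving P* = 0.349/0.0439 = 7.95.

V* ≈ 18.6, P* ≈ 7.95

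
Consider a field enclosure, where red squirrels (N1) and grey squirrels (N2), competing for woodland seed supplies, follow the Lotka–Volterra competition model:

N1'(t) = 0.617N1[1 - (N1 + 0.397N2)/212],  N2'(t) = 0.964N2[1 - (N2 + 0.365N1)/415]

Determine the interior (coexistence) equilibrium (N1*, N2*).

Setting both brackets to zero gives the nullclines N1 + 0.397N2 = 212 and 0.365N1 + N2 = 415.
Substituting N2 = 415 - 0.365N1 into the first: N1(1 - 0.397·0.365) = 212 - 0.397·415.
So N1* = 47.2/0.855 = 55.3, and then N2* = 415 - 0.365·55.3 = 395.

N1* ≈ 55.3, N2* ≈ 395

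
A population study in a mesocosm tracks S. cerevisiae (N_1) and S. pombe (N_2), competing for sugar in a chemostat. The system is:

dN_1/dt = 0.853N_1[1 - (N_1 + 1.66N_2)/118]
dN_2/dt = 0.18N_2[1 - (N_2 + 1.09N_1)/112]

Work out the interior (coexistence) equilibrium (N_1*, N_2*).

N_1* ≈ 83.9, N_2* ≈ 20.5

Setting both brackets to zero gives the nullclines N_1 + 1.66N_2 = 118 and 1.09N_1 + N_2 = 112.
Substituting N_2 = 112 - 1.09N_1 into the first: N_1(1 - 1.66·1.09) = 118 - 1.66·112.
So N_1* = -67.9/-0.809 = 83.9, and then N_2* = 112 - 1.09·83.9 = 20.5.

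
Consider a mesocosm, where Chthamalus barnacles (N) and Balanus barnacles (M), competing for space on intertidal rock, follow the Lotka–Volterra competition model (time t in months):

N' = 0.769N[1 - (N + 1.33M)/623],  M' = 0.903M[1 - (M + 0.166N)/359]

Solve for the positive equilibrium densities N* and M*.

N* ≈ 187, M* ≈ 328

Setting both brackets to zero gives the nullclines N + 1.33M = 623 and 0.166N + M = 359.
Substituting M = 359 - 0.166N into the first: N(1 - 1.33·0.166) = 623 - 1.33·359.
So N* = 146/0.779 = 187, and then M* = 359 - 0.166·187 = 328.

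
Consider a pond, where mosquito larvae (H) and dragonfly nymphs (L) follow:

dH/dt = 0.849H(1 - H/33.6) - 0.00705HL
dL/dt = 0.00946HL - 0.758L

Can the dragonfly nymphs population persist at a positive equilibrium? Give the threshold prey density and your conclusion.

The predator equation gives dL/dt > 0 only when H > 0.758/0.00946 = 80.1.
Without the predator, H → K = 33.6. Since 33.6 < 80.1, the predator cannot invade.

Threshold H = 80.1; K < 80.1, so no, the predator goes extinct.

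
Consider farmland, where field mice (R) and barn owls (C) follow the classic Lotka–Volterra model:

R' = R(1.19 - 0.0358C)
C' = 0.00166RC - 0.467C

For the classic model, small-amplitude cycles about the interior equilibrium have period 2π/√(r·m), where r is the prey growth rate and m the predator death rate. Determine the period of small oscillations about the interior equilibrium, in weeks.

Here r = 1.19 and m = 0.467, so r·m = 0.556.
ω = √0.556 = 0.745 per week, hence T = 2π/ω ≈ 8.43 weeks.

T ≈ 8.43 weeks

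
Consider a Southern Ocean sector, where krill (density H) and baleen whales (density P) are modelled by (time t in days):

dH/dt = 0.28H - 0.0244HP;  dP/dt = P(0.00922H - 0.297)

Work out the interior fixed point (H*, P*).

Set dP/dt = 0 with P > 0: 0.00922H - 0.297 = 0, so H* = 0.297/0.00922 = 32.2.
Set dH/dt = 0 with H > 0: 0.28 - 0.0244P = 0, so P* = 0.28/0.0244 = 11.5.

H* ≈ 32.2, P* ≈ 11.5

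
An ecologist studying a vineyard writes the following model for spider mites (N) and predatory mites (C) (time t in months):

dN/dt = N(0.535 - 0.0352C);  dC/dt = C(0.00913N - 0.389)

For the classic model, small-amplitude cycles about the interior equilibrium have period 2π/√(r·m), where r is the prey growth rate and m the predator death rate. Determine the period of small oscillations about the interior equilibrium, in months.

T ≈ 13.8 months

Here r = 0.535 and m = 0.389, so r·m = 0.208.
ω = √0.208 = 0.456 per month, hence T = 2π/ω ≈ 13.8 months.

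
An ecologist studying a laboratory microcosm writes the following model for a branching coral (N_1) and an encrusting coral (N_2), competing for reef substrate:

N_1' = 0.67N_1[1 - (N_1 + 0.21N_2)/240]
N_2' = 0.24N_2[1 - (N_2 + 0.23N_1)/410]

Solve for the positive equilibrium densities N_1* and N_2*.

Setting both brackets to zero gives the nullclines N_1 + 0.21N_2 = 240 and 0.23N_1 + N_2 = 410.
Substituting N_2 = 410 - 0.23N_1 into the first: N_1(1 - 0.21·0.23) = 240 - 0.21·410.
So N_1* = 154/0.952 = 162, and then N_2* = 410 - 0.23·162 = 373.

N_1* ≈ 162, N_2* ≈ 373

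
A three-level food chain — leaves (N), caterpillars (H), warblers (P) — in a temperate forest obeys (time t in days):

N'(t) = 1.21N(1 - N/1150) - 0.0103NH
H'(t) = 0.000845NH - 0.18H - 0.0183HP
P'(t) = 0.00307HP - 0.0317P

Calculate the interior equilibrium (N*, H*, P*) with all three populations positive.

N* ≈ 1050, H* ≈ 10.3, P* ≈ 38.6

From dP/dt = 0: 0.00307H* = 0.0317, so H* = 10.3.
From dN/dt = 0: 1.21(1 - N*/1150) = 0.0103·10.3, giving N* = 1150·(1 - 0.0879) = 1050.
From dH/dt = 0: 0.000845·1050 - 0.18 = 0.0183P*, so P* = 0.706/0.0183 = 38.6.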